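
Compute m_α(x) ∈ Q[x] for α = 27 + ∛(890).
m_α(x) = x^3 - 81x^2 + 2187x - 20573

Set β = α - 27 = ∛(890), so β^3 = 890. Then (α - 27)^3 - 890 = 0, i.e. α is a root of g(x) = (x - 27)^3 - 890 = x^3 - 81x^2 + 2187x - 20573. Since g(x) = h(x - 27) where h(x) = x^3 - 890, and h is irreducible over Q (because 890 is not a perfect cube, so h has no rational root, and a monic cubic with no rational root is irreducible), g is also irreducible (irreducibility is preserved under the substitution x → x - 27). Hence m_α(x) = x^3 - 81x^2 + 2187x - 20573.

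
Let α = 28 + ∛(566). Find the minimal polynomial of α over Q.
m_α(x) = x^3 - 84x^2 + 2352x - 22518

Set β = α - 28 = ∛(566), so β^3 = 566. Then (α - 28)^3 - 566 = 0, i.e. α is a root of g(x) = (x - 28)^3 - 566 = x^3 - 84x^2 + 2352x - 22518. Since g(x) = h(x - 28) where h(x) = x^3 - 566, and h is irreducible over Q (because 566 is not a perfect cube, so h has no rational root, and a monic cubic with no rational root is irreducible), g is also irreducible (irreducibility is preserved under the substitution x → x - 28). Hence m_α(x) = x^3 - 84x^2 + 2352x - 22518.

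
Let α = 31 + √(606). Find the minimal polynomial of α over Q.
m_α(x) = x^2 - 62x + 355

From α - 31 = √(606), squaring gives (α - 31)^2 = 606, i.e. α^2 - 62α + 961 = 606, so α^2 - 62α + 355 = 0. The discriminant of x^2 - 62x + 355 is (-62)^2 - 4·(355) = 3844 - 1420 = 2424, and 4·(606) is not a perfect square in Q since 606 is squarefree and ≠ 1. Hence x^2 - 62x + 355 is irreducible over Q and is the minimal polynomial of α.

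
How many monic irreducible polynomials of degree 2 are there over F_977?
There are 476776 monic irreducible polynomials of degree 2 over F_977

Each element of F_{977^2} that lies in no proper subfield is a root of exactly one monic irreducible of degree 2 over F_977, and each such polynomial has 2 distinct roots in F_{977^2}. By Möbius inversion the count is N_977(2) = (1/2) Σ_{d|2} μ(2/d) · 977^d = (1/2)(μ(2)·977^1 + μ(1)·977^2) = 953552/2 = 476776.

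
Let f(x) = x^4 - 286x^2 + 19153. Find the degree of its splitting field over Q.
[K : Q] = 4

Solving the quadratic in x^2: x^2 = (286 ± √(286^2 - 4·19153))/2 = (286 ± √5184)/2 = (286 ± 72)/2, giving x^2 = 179 or x^2 = 107. So f(x) = (x^2 - 179)(x^2 - 107) and the roots of f are ±√179, ±√107. Hence the splitting field is K = Q(√179, √107). Since 179 and 107 are distinct squarefree integers > 1, their product 19153 is not a perfect square, so √107 ∉ Q(√179). By the tower law [K:Q] = [Q(√179,√107):Q(√179)] · [Q(√179):Q] = 2 · 2 = 4.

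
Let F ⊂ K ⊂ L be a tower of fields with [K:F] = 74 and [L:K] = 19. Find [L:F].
[L:F] = 1406

The tower law says that for any tower of field extensions F ⊂ K ⊂ L with finite degrees, [L:F] = [L:K] · [K:F]. Here this gives [L:F] = 19 · 74 = 1406.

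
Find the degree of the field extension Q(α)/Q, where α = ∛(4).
[Q(α):Q] = 3

The minimal polynomial of α is x^3 - 4, irreducible over Q since 4 is not a perfect cube (so x^3 - 4 has no rational root). Hence [Q(α):Q] = deg(m_α) = 3.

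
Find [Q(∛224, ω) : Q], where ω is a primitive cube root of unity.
[Q(∛224, ω) : Q] = 6

[Q(∛224):Q] = 3 (min poly x^3 - 224, irreducible since 224 is not a perfect cube). [Q(ω):Q] = 2 (min poly x^2 + x + 1). Since Q(∛224) ⊂ R and ω ∉ R, we have ω ∉ Q(∛224), so x^2 + x + 1 remains irreducible over Q(∛224) and [Q(∛224, ω) : Q(∛224)] = 2. By the tower law, [Q(∛224, ω) : Q] = 3 · 2 = 6. (In fact Q(∛224, ω) is the splitting field of x^3 - 224 over Q.)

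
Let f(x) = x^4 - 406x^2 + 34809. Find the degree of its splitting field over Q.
[K : Q] = 4

Solving the quadratic in x^2: x^2 = (406 ± √(406^2 - 4·34809))/2 = (406 ± √25600)/2 = (406 ± 160)/2, giving x^2 = 283 or x^2 = 123. So f(x) = (x^2 - 283)(x^2 - 123) and the roots of f are ±√283, ±√123. Hence the splitting field is K = Q(√283, √123). Since 283 and 123 are distinct squarefree integers > 1, their product 34809 is not a perfect square, so √123 ∉ Q(√283). By the tower law [K:Q] = [Q(√283,√123):Q(√283)] · [Q(√283):Q] = 2 · 2 = 4.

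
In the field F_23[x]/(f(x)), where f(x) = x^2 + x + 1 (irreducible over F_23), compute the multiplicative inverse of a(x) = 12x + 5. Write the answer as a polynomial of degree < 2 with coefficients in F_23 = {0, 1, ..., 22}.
a(x)^(-1) ≡ 2x + 5 (mod f(x))

Since f is irreducible over F_23, F_23[x]/(f) is a field and a(x) ≠ 0 has an inverse. Apply the extended Euclidean algorithm to f(x) and a(x) in F_23[x]: f(x) = (2x + 5)·a(x) + (22). The last nonzero remainder is the constant 22 = gcd(f, a) in F_23. Back-substituting through the division chain expresses 22 = s(x)·a(x) + t(x)·f(x) with s(x) ≡ 21x + 18 (mod f), so (21x + 18)·a(x) ≡ 22 (mod f). Multiplying by 22^(-1) ≡ 22 in F_23 gives a(x)^(-1) ≡ 22·(21x + 18) ≡ 2x + 5 (mod f). Check: (12x + 5)·(2x + 5) = x^2 + x + 2 ≡ 1 (mod x^2 + x + 1).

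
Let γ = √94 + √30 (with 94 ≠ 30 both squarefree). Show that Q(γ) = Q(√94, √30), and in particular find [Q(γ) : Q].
[Q(γ) : Q] = 4 (equivalently, Q(γ) = Q(√94, √30))

Obviously Q(γ) ⊆ Q(√94, √30), and [Q(√94, √30):Q] = 4 (since 94, 30 are distinct squarefree integers > 1 with 2820 not a perfect square). To show equality we compute the minimal polynomial of γ. From γ = √94 + √30: γ^2 = 94 + 2√(2820) + 30 = 124 + 2√(2820), so γ^2 - 124 = 2√(2820); squaring, (γ^2 - 124)^2 = 4·2820, i.e. γ^4 - 248γ^2 + 15376 - 11280 = 0, i.e. γ^4 - 248γ^2 + 4096 = 0. So γ is a root of x^4 - 248x^2 + 4096. This polynomial is irreducible over Q: it has no rational root (each ±√94 ± √30 is irrational), and any factorization into two quadratics over Q would force √(2820) ∈ Q (pairing opposite roots) or √94, √30 ∈ Q (other pairings), all impossible. Hence [Q(γ):Q] = 4 = [Q(√94, √30):Q], so Q(γ) = Q(√94, √30).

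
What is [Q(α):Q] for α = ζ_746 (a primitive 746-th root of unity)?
[Q(α):Q] = 372

The minimal polynomial of ζ_746 over Q is the 746-th cyclotomic polynomial Φ_746(x), which is irreducible over Q and has degree φ(746) = 372. Hence [Q(α):Q] = φ(746) = 372.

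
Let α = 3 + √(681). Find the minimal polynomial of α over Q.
m_α(x) = x^2 - 6x - 672

From α - 3 = √(681), squaring gives (α - 3)^2 = 681, i.e. α^2 - 6α + 9 = 681, so α^2 - 6α - 672 = 0. The discriminant of x^2 - 6x - 672 is (-6)^2 - 4·(-672) = 36 + 2688 = 2724, and 4·(681) is not a perfect square in Q since 681 is squarefree and ≠ 1. Hence x^2 - 6x - 672 is irreducible over Q and is the minimal polynomial of α.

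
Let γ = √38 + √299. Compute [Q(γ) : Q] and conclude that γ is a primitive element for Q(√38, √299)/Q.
[Q(γ) : Q] = 4 (equivalently, Q(γ) = Q(√38, √299))

Obviously Q(γ) ⊆ Q(√38, √299), and [Q(√38, √299):Q] = 4 (since 38, 299 are distinct squarefree integers > 1 with 11362 not a perfect square). To show equality we compute the minimal polynomial of γ. From γ = √38 + √299: γ^2 = 38 + 2√(11362) + 299 = 337 + 2√(11362), so γ^2 - 337 = 2√(11362); squaring, (γ^2 - 337)^2 = 4·11362, i.e. γ^4 - 674γ^2 + 113569 - 45448 = 0, i.e. γ^4 - 674γ^2 + 68121 = 0. So γ is a root of x^4 - 674x^2 + 68121. This polynomial is irreducible over Q: it has no rational root (each ±√38 ± √299 is irrational), and any factorization into two quadratics over Q would force √(11362) ∈ Q (pairing opposite roots) or √38, √299 ∈ Q (other pairings), all impossible. Hence [Q(γ):Q] = 4 = [Q(√38, √299):Q], so Q(γ) = Q(√38, √299).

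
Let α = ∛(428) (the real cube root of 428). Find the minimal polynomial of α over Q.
m_α(x) = x^3 - 428

α satisfies α^3 = 428, so x^3 - 428 annihilates α. By the rational root test, a rational root p/q (in lowest terms) of x^3 - 428 would satisfy p^3 = 428 q^3, forcing q = 1 and p^3 = 428; but 428 is not a perfect cube, contradiction. A monic cubic over Q with no rational root is irreducible (any nontrivial factorization would include a linear factor). Hence x^3 - 428 is the minimal polynomial of α, and in particular [Q(α):Q] = 3.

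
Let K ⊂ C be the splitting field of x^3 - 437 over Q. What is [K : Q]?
[K : Q] = 6

The roots of x^3 - 437 are ∛437, ω∛437, ω^2∛437 where ω = e^(2πi/3) is a primitive cube root of unity, so K = Q(∛437, ω). Now [Q(∛437):Q] = 3 (since 437 is not a perfect cube, x^3 - 437 is irreducible) and [Q(ω):Q] = 2. Both 2 and 3 divide [K:Q], and [K:Q] ≤ 3·2 = 6, so [K:Q] = 6. (Equivalently: Q(∛437) ⊂ R but ω ∉ R, so [K : Q(∛437)] = 2.)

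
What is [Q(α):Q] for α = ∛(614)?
[Q(α):Q] = 3

The minimal polynomial of α is x^3 - 614, irreducible over Q since 614 is not a perfect cube (so x^3 - 614 has no rational root). Hence [Q(α):Q] = deg(m_α) = 3.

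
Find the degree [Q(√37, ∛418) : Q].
[Q(√37, ∛418) : Q] = 6

Let L = Q(√37, ∛418). Since Q(√37) ⊂ L and [Q(√37):Q] = 2, the tower law gives 2 | [L:Q]. Likewise Q(∛418) ⊂ L with [Q(∛418):Q] = 3 (because 418 is not a perfect cube), so 3 | [L:Q]. As gcd(2,3) = 1, [L:Q] is divisible by 6. Conversely L is generated over Q by √37 and ∛418, so [L:Q] ≤ 2·3 = 6. Therefore [Q(√37, ∛418) : Q] = 6.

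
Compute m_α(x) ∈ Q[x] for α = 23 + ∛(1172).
m_α(x) = x^3 - 69x^2 + 1587x - 13339

Set β = α - 23 = ∛(1172), so β^3 = 1172. Then (α - 23)^3 - 1172 = 0, i.e. α is a root of g(x) = (x - 23)^3 - 1172 = x^3 - 69x^2 + 1587x - 13339. Since g(x) = h(x - 23) where h(x) = x^3 - 1172, and h is irreducible over Q (because 1172 is not a perfect cube, so h has no rational root, and a monic cubic with no rational root is irreducible), g is also irreducible (irreducibility is preserved under the substitution x → x - 23). Hence m_α(x) = x^3 - 69x^2 + 1587x - 13339.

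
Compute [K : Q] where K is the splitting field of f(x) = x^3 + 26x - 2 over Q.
[K : Q] = 6

By the rational root test, any rational root of the monic integer polynomial f(x) = x^3 + 26x - 2 must be an integer dividing the constant term -2, i.e. one of ±{1, 2}. Evaluating: f(1) = 25, f(-1) = -29, f(2) = 58, f(-2) = -62; none is 0, so f has no rational root and is therefore irreducible over Q (a cubic with no linear factor over a field is irreducible). For an irreducible cubic, the Galois group is A_3 or S_3 according as the discriminant disc(f) = -4a^3 - 27b^2 = -4·(26)^3 - 27·(-2)^2 = -70412 is or is not a square in Q. Here disc(f) = -70412 is not a perfect square in Q, so the Galois group of f over Q is not contained in A_3 and must be all of S_3. The splitting field has degree |S_3| = 6 over Q, so [K : Q] = 6.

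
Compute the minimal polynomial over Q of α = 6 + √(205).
m_α(x) = x^2 - 12x - 169

From α - 6 = √(205), squaring gives (α - 6)^2 = 205, i.e. α^2 - 12α + 36 = 205, so α^2 - 12α - 169 = 0. The discriminant of x^2 - 12x - 169 is (-12)^2 - 4·(-169) = 144 + 676 = 820, and 4·(205) is not a perfect square in Q since 205 is squarefree and ≠ 1. Hence x^2 - 12x - 169 is irreducible over Q and is the minimal polynomial of α.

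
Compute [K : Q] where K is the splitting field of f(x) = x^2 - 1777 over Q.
[K : Q] = 2

f(x) = x^2 - 1777 factors as (x - √1777)(x + √1777). The splitting field is K = Q(√1777). Since 1777 is squarefree and > 1, it is not a perfect square, so x^2 - 1777 is irreducible over Q and [Q(√1777) : Q] = 2. Hence [K : Q] = 2.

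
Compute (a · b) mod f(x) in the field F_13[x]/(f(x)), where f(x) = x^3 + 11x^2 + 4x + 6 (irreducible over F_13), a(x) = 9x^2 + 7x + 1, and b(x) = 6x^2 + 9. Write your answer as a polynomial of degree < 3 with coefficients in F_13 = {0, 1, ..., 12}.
a · b ≡ 2x^2 + 10x + 6 (mod f(x))

Multiply in F_13[x]: a(x)·b(x) = (9x^2 + 7x + 1)·(6x^2 + 9) = 2x^4 + 3x^3 + 9x^2 + 11x + 9. This has degree ≥ 3, so divide by f(x) over F_13: 2x^4 + 3x^3 + 9x^2 + 11x + 9 = (2x + 7)·(x^3 + 11x^2 + 4x + 6) + (2x^2 + 10x + 6). Hence a·b ≡ 2x^2 + 10x + 6 (mod f). (F_13[x]/(f) is a field with 13^3 = 2197 elements since f is irreducible of degree 3.)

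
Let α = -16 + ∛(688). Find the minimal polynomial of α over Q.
m_α(x) = x^3 + 48x^2 + 768x + 3408

Set β = α + 16 = ∛(688), so β^3 = 688. Then (α + 16)^3 - 688 = 0, i.e. α is a root of g(x) = (x + 16)^3 - 688 = x^3 + 48x^2 + 768x + 3408. Since g(x) = h(x + 16) where h(x) = x^3 - 688, and h is irreducible over Q (because 688 is not a perfect cube, so h has no rational root, and a monic cubic with no rational root is irreducible), g is also irreducible (irreducibility is preserved under the substitution x → x + 16). Hence m_α(x) = x^3 + 48x^2 + 768x + 3408.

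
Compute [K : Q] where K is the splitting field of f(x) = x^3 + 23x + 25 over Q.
[K : Q] = 6

By the rational root test, any rational root of the monic integer polynomial f(x) = x^3 + 23x + 25 must be an integer dividing the constant term 25, i.e. one of ±{1, 5, 25}. Evaluating: f(1) = 49, f(-1) = 1, f(5) = 265, f(-5) = -215, f(25) = 16225, f(-25) = -16175; none is 0, so f has no rational root and is therefore irreducible over Q (a cubic with no linear factor over a field is irreducible). For an irreducible cubic, the Galois group is A_3 or S_3 according as the discriminant disc(f) = -4a^3 - 27b^2 = -4·(23)^3 - 27·(25)^2 = -65543 is or is not a square in Q. Here disc(f) = -65543 is not a perfect square in Q, so the Galois group of f over Q is not contained in A_3 and must be all of S_3. The splitting field has degree |S_3| = 6 over Q, so [K : Q] = 6.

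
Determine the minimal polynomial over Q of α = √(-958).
m_α(x) = x^2 + 958

α satisfies α^2 + 958 = 0, so x^2 + 958 annihilates α. Since d = -958 is squarefree and ≠ 1, it is not a perfect square in Q, so x^2 + 958 has no rational root and is therefore irreducible over Q (a degree-2 polynomial over a field is irreducible iff it has no root). Hence m_α(x) = x^2 + 958.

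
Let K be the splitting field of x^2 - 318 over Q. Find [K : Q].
[K : Q] = 2

f(x) = x^2 - 318 factors as (x - √318)(x + √318). The splitting field is K = Q(√318). Since 318 is squarefree and > 1, it is not a perfect square, so x^2 - 318 is irreducible over Q and [Q(√318) : Q] = 2. Hence [K : Q] = 2.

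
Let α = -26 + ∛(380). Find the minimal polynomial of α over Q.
m_α(x) = x^3 + 78x^2 + 2028x + 17196

Set β = α + 26 = ∛(380), so β^3 = 380. Then (α + 26)^3 - 380 = 0, i.e. α is a root of g(x) = (x + 26)^3 - 380 = x^3 + 78x^2 + 2028x + 17196. Since g(x) = h(x + 26) where h(x) = x^3 - 380, and h is irreducible over Q (because 380 is not a perfect cube, so h has no rational root, and a monic cubic with no rational root is irreducible), g is also irreducible (irreducibility is preserved under the substitution x → x + 26). Hence m_α(x) = x^3 + 78x^2 + 2028x + 17196.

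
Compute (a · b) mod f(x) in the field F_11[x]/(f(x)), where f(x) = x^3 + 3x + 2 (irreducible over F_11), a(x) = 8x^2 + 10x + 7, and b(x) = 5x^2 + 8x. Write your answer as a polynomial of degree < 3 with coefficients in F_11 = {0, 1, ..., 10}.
a · b ≡ 6x^2 + 8x + 3 (mod f(x))

Multiply in F_11[x]: a(x)·b(x) = (8x^2 + 10x + 7)·(5x^2 + 8x) = 7x^4 + 4x^3 + 5x^2 + x. This has degree ≥ 3, so divide by f(x) over F_11: 7x^4 + 4x^3 + 5x^2 + x = (7x + 4)·(x^3 + 3x + 2) + (6x^2 + 8x + 3). Hence a·b ≡ 6x^2 + 8x + 3 (mod f). (F_11[x]/(f) is a field with 11^3 = 1331 elements since f is irreducible of degree 3.)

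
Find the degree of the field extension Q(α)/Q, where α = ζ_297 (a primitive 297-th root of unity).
[Q(α):Q] = 180

The minimal polynomial of ζ_297 over Q is the 297-th cyclotomic polynomial Φ_297(x), which is irreducible over Q and has degree φ(297) = 180. Hence [Q(α):Q] = φ(297) = 180.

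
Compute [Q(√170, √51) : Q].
[Q(√170, √51) : Q] = 4

[Q(√170):Q] = 2 (min poly x^2 - 170, irreducible since 170 is squarefree > 1). For the top step, suppose √51 ∈ Q(√170), say √51 = c + d√170 with c, d ∈ Q. Squaring: 51 = c^2 + 170d^2 + 2cd√170. Since √170 ∉ Q this forces 2cd = 0. If d = 0 then √51 = c ∈ Q, contradicting 51 squarefree > 1. If c = 0 then 51 = 170d^2, so 170·51 = (170d)^2 is a perfect square in Q — but 170·51 = 8670 is not a perfect square (since 170 and 51 are distinct squarefree integers). Contradiction. Hence √51 ∉ Q(√170), so x^2 - 51 stays irreducible over Q(√170) and [Q(√170, √51) : Q(√170)] = 2. By the tower law, [Q(√170, √51) : Q] = 2 · 2 = 4.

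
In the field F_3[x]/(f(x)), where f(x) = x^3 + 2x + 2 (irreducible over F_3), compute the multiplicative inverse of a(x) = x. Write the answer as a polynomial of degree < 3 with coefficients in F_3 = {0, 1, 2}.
a(x)^(-1) ≡ x^2 + 2 (mod f(x))

Since f is irreducible over F_3, F_3[x]/(f) is a field and a(x) ≠ 0 has an inverse. Apply the extended Euclidean algorithm to f(x) and a(x) in F_3[x]: f(x) = (x^2 + 2)·a(x) + (2). The last nonzero remainder is the constant 2 = gcd(f, a) in F_3. Back-substituting through the division chain expresses 2 = s(x)·a(x) + t(x)·f(x) with s(x) ≡ 2x^2 + 1 (mod f), so (2x^2 + 1)·a(x) ≡ 2 (mod f). Multiplying by 2^(-1) ≡ 2 in F_3 gives a(x)^(-1) ≡ 2·(2x^2 + 1) ≡ x^2 + 2 (mod f). Check: (x)·(x^2 + 2) = x^3 + 2x ≡ 1 (mod x^3 + 2x + 2).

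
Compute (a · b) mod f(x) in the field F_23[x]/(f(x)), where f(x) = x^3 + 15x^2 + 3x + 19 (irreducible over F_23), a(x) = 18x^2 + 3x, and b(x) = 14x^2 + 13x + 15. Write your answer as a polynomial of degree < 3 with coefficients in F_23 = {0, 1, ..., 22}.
a · b ≡ 18x^2 + 19x + 14 (mod f(x))

Multiply in F_23[x]: a(x)·b(x) = (18x^2 + 3x)·(14x^2 + 13x + 15) = 22x^4 + 10x^2 + 22x. This has degree ≥ 3, so divide by f(x) over F_23: 22x^4 + 10x^2 + 22x = (22x + 15)·(x^3 + 15x^2 + 3x + 19) + (18x^2 + 19x + 14). Hence a·b ≡ 18x^2 + 19x + 14 (mod f). (F_23[x]/(f) is a field with 23^3 = 12167 elements since f is irreducible of degree 3.)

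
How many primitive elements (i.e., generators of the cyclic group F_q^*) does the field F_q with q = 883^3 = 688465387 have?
There are φ(688465386) = 196703640 primitive elements

F_q^* is cyclic of order q - 1 = 688465386. A cyclic group of order m has exactly φ(m) generators. Here m = 688465386 = 2 · 3^3 · 7^2 · 260191, so the number of primitive elements is φ(688465386) = 196703640.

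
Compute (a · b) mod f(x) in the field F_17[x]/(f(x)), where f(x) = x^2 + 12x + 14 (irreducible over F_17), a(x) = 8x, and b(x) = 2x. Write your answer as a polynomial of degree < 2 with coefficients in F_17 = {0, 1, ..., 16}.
a · b ≡ 12x + 14 (mod f(x))

Multiply in F_17[x]: a(x)·b(x) = (8x)·(2x) = 16x^2. This has degree ≥ 2, so divide by f(x) over F_17: 16x^2 = (16)·(x^2 + 12x + 14) + (12x + 14). Hence a·b ≡ 12x + 14 (mod f). (F_17[x]/(f) is a field with 17^2 = 289 elements since f is irreducible of degree 2.)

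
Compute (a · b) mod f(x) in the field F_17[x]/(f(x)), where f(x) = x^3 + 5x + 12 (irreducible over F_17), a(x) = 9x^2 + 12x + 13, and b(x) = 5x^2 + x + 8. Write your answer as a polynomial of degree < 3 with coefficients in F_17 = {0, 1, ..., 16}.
a · b ≡ 9x^2 + 6x + 7 (mod f(x))

Multiply in F_17[x]: a(x)·b(x) = (9x^2 + 12x + 13)·(5x^2 + x + 8) = 11x^4 + x^3 + 13x^2 + 7x + 2. This has degree ≥ 3, so divide by f(x) over F_17: 11x^4 + x^3 + 13x^2 + 7x + 2 = (11x + 1)·(x^3 + 5x + 12) + (9x^2 + 6x + 7). Hence a·b ≡ 9x^2 + 6x + 7 (mod f). (F_17[x]/(f) is a field with 17^3 = 4913 elements since f is irreducible of degree 3.)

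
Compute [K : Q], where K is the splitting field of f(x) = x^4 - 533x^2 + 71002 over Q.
[K : Q] = 4

Solving the quadratic in x^2: x^2 = (533 ± √(533^2 - 4·71002))/2 = (533 ± √81)/2 = (533 ± 9)/2, giving x^2 = 262 or x^2 = 271. So f(x) = (x^2 - 262)(x^2 - 271) and the roots of f are ±√262, ±√271. Hence the splitting field is K = Q(√262, √271). Since 262 and 271 are distinct squarefree integers > 1, their product 71002 is not a perfect square, so √271 ∉ Q(√262). By the tower law [K:Q] = [Q(√262,√271):Q(√262)] · [Q(√262):Q] = 2 · 2 = 4.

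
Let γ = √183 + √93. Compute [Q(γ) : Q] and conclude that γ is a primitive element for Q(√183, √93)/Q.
[Q(γ) : Q] = 4 (equivalently, Q(γ) = Q(√183, √93))

Obviously Q(γ) ⊆ Q(√183, √93), and [Q(√183, √93):Q] = 4 (since 183, 93 are distinct squarefree integers > 1 with 17019 not a perfect square). To show equality we compute the minimal polynomial of γ. From γ = √183 + √93: γ^2 = 183 + 2√(17019) + 93 = 276 + 2√(17019), so γ^2 - 276 = 2√(17019); squaring, (γ^2 - 276)^2 = 4·17019, i.e. γ^4 - 552γ^2 + 76176 - 68076 = 0, i.e. γ^4 - 552γ^2 + 8100 = 0. So γ is a root of x^4 - 552x^2 + 8100. This polynomial is irreducible over Q: it has no rational root (each ±√183 ± √93 is irrational), and any factorization into two quadratics over Q would force √(17019) ∈ Q (pairing opposite roots) or √183, √93 ∈ Q (other pairings), all impossible. Hence [Q(γ):Q] = 4 = [Q(√183, √93):Q], so Q(γ) = Q(√183, √93).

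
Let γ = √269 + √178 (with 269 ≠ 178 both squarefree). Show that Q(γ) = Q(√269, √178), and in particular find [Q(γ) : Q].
[Q(γ) : Q] = 4 (equivalently, Q(γ) = Q(√269, √178))

Obviously Q(γ) ⊆ Q(√269, √178), and [Q(√269, √178):Q] = 4 (since 269, 178 are distinct squarefree integers > 1 with 47882 not a perfect square). To show equality we compute the minimal polynomial of γ. From γ = √269 + √178: γ^2 = 269 + 2√(47882) + 178 = 447 + 2√(47882), so γ^2 - 447 = 2√(47882); squaring, (γ^2 - 447)^2 = 4·47882, i.e. γ^4 - 894γ^2 + 199809 - 191528 = 0, i.e. γ^4 - 894γ^2 + 8281 = 0. So γ is a root of x^4 - 894x^2 + 8281. This polynomial is irreducible over Q: it has no rational root (each ±√269 ± √178 is irrational), and any factorization into two quadratics over Q would force √(47882) ∈ Q (pairing opposite roots) or √269, √178 ∈ Q (other pairings), all impossible. Hence [Q(γ):Q] = 4 = [Q(√269, √178):Q], so Q(γ) = Q(√269, √178).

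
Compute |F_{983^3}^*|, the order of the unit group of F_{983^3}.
|F_{983^3}^*| = 949862086

F_{983^3} has 983^3 = 949862087 elements; its multiplicative group consists of all nonzero elements, so |F_{983^3}^*| = 949862087 - 1 = 949862086. (It is cyclic since any finite subgroup of the multiplicative group of a field is cyclic.)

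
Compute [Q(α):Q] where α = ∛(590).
[Q(α):Q] = 3

The minimal polynomial of α is x^3 - 590, irreducible over Q since 590 is not a perfect cube (so x^3 - 590 has no rational root). Hence [Q(α):Q] = deg(m_α) = 3.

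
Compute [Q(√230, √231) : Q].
[Q(√230, √231) : Q] = 4

[Q(√230):Q] = 2 (min poly x^2 - 230, irreducible since 230 is squarefree > 1). For the top step, suppose √231 ∈ Q(√230), say √231 = c + d√230 with c, d ∈ Q. Squaring: 231 = c^2 + 230d^2 + 2cd√230. Since √230 ∉ Q this forces 2cd = 0. If d = 0 then √231 = c ∈ Q, contradicting 231 squarefree > 1. If c = 0 then 231 = 230d^2, so 230·231 = (230d)^2 is a perfect square in Q — but 230·231 = 53130 is not a perfect square (since 230 and 231 are distinct squarefree integers). Contradiction. Hence √231 ∉ Q(√230), so x^2 - 231 stays irreducible over Q(√230) and [Q(√230, √231) : Q(√230)] = 2. By the tower law, [Q(√230, √231) : Q] = 2 · 2 = 4.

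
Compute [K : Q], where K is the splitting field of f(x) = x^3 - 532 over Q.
[K : Q] = 6

The roots of x^3 - 532 are ∛532, ω∛532, ω^2∛532 where ω = e^(2πi/3) is a primitive cube root of unity, so K = Q(∛532, ω). Now [Q(∛532):Q] = 3 (since 532 is not a perfect cube, x^3 - 532 is irreducible) and [Q(ω):Q] = 2. Both 2 and 3 divide [K:Q], and [K:Q] ≤ 3·2 = 6, so [K:Q] = 6. (Equivalently: Q(∛532) ⊂ R but ω ∉ R, so [K : Q(∛532)] = 2.)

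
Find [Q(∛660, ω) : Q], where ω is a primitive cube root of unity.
[Q(∛660, ω) : Q] = 6

[Q(∛660):Q] = 3 (min poly x^3 - 660, irreducible since 660 is not a perfect cube). [Q(ω):Q] = 2 (min poly x^2 + x + 1). Since Q(∛660) ⊂ R and ω ∉ R, we have ω ∉ Q(∛660), so x^2 + x + 1 remains irreducible over Q(∛660) and [Q(∛660, ω) : Q(∛660)] = 2. By the tower law, [Q(∛660, ω) : Q] = 3 · 2 = 6. (In fact Q(∛660, ω) is the splitting field of x^3 - 660 over Q.)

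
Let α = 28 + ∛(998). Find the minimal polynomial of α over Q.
m_α(x) = x^3 - 84x^2 + 2352x - 22950

Set β = α - 28 = ∛(998), so β^3 = 998. Then (α - 28)^3 - 998 = 0, i.e. α is a root of g(x) = (x - 28)^3 - 998 = x^3 - 84x^2 + 2352x - 22950. Since g(x) = h(x - 28) where h(x) = x^3 - 998, and h is irreducible over Q (because 998 is not a perfect cube, so h has no rational root, and a monic cubic with no rational root is irreducible), g is also irreducible (irreducibility is preserved under the substitution x → x - 28). Hence m_α(x) = x^3 - 84x^2 + 2352x - 22950.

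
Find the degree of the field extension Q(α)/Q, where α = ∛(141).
[Q(α):Q] = 3

The minimal polynomial of α is x^3 - 141, irreducible over Q since 141 is not a perfect cube (so x^3 - 141 has no rational root). Hence [Q(α):Q] = deg(m_α) = 3.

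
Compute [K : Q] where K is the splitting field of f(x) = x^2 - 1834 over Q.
[K : Q] = 2

f(x) = x^2 - 1834 factors as (x - √1834)(x + √1834). The splitting field is K = Q(√1834). Since 1834 is squarefree and > 1, it is not a perfect square, so x^2 - 1834 is irreducible over Q and [Q(√1834) : Q] = 2. Hence [K : Q] = 2.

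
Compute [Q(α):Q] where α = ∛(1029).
[Q(α):Q] = 3

The minimal polynomial of α is x^3 - 1029, irreducible over Q since 1029 is not a perfect cube (so x^3 - 1029 has no rational root). Hence [Q(α):Q] = deg(m_α) = 3.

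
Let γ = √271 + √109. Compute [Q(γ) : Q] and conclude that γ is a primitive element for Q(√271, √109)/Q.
[Q(γ) : Q] = 4 (equivalently, Q(γ) = Q(√271, √109))

Obviously Q(γ) ⊆ Q(√271, √109), and [Q(√271, √109):Q] = 4 (since 271, 109 are distinct squarefree integers > 1 with 29539 not a perfect square). To show equality we compute the minimal polynomial of γ. From γ = √271 + √109: γ^2 = 271 + 2√(29539) + 109 = 380 + 2√(29539), so γ^2 - 380 = 2√(29539); squaring, (γ^2 - 380)^2 = 4·29539, i.e. γ^4 - 760γ^2 + 144400 - 118156 = 0, i.e. γ^4 - 760γ^2 + 26244 = 0. So γ is a root of x^4 - 760x^2 + 26244. This polynomial is irreducible over Q: it has no rational root (each ±√271 ± √109 is irrational), and any factorization into two quadratics over Q would force √(29539) ∈ Q (pairing opposite roots) or √271, √109 ∈ Q (other pairings), all impossible. Hence [Q(γ):Q] = 4 = [Q(√271, √109):Q], so Q(γ) = Q(√271, √109).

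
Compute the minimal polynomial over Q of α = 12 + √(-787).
m_α(x) = x^2 - 24x + 931

From α - 12 = √(-787), squaring gives (α - 12)^2 = -787, i.e. α^2 - 24α + 144 = -787, so α^2 - 24α + 931 = 0. The discriminant of x^2 - 24x + 931 is (-24)^2 - 4·(931) = 576 - 3724 = -3148, and 4·(-787) is not a perfect square in Q since -787 is squarefree and ≠ 1. Hence x^2 - 24x + 931 is irreducible over Q and is the minimal polynomial of α.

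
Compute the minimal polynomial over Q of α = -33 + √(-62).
m_α(x) = x^2 + 66x + 1151

From α + 33 = √(-62), squaring gives (α + 33)^2 = -62, i.e. α^2 + 66α + 1089 = -62, so α^2 + 66α + 1151 = 0. The discriminant of x^2 + 66x + 1151 is (66)^2 - 4·(1151) = 4356 - 4604 = -248, and 4·(-62) is not a perfect square in Q since -62 is squarefree and ≠ 1. Hence x^2 + 66x + 1151 is irreducible over Q and is the minimal polynomial of α.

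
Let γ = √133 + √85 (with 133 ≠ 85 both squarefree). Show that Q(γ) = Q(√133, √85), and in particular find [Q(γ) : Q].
[Q(γ) : Q] = 4 (equivalently, Q(γ) = Q(√133, √85))

Obviously Q(γ) ⊆ Q(√133, √85), and [Q(√133, √85):Q] = 4 (since 133, 85 are distinct squarefree integers > 1 with 11305 not a perfect square). To show equality we compute the minimal polynomial of γ. From γ = √133 + √85: γ^2 = 133 + 2√(11305) + 85 = 218 + 2√(11305), so γ^2 - 218 = 2√(11305); squaring, (γ^2 - 218)^2 = 4·11305, i.e. γ^4 - 436γ^2 + 47524 - 45220 = 0, i.e. γ^4 - 436γ^2 + 2304 = 0. So γ is a root of x^4 - 436x^2 + 2304. This polynomial is irreducible over Q: it has no rational root (each ±√133 ± √85 is irrational), and any factorization into two quadratics over Q would force √(11305) ∈ Q (pairing opposite roots) or √133, √85 ∈ Q (other pairings), all impossible. Hence [Q(γ):Q] = 4 = [Q(√133, √85):Q], so Q(γ) = Q(√133, √85).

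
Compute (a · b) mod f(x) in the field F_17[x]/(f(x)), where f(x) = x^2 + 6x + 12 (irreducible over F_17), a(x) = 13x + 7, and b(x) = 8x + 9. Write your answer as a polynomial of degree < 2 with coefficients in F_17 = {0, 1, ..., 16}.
a · b ≡ 8x + 5 (mod f(x))

Multiply in F_17[x]: a(x)·b(x) = (13x + 7)·(8x + 9) = 2x^2 + 3x + 12. This has degree ≥ 2, so divide by f(x) over F_17: 2x^2 + 3x + 12 = (2)·(x^2 + 6x + 12) + (8x + 5). Hence a·b ≡ 8x + 5 (mod f). (F_17[x]/(f) is a field with 17^2 = 289 elements since f is irreducible of degree 2.)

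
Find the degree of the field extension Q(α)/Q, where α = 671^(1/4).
[Q(α):Q] = 4

α is a root of x^4 - 671. By Eisenstein's criterion at the prime p = 11 (which divides the constant term 671 but p^2 = 121 does not, since 671 is squarefree), x^4 - 671 is irreducible over Q. Hence [Q(α):Q] = 4.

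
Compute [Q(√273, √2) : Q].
[Q(√273, √2) : Q] = 4

[Q(√273):Q] = 2 (min poly x^2 - 273, irreducible since 273 is squarefree > 1). For the top step, suppose √2 ∈ Q(√273), say √2 = c + d√273 with c, d ∈ Q. Squaring: 2 = c^2 + 273d^2 + 2cd√273. Since √273 ∉ Q this forces 2cd = 0. If d = 0 then √2 = c ∈ Q, contradicting 2 squarefree > 1. If c = 0 then 2 = 273d^2, so 273·2 = (273d)^2 is a perfect square in Q — but 273·2 = 546 is not a perfect square (since 273 and 2 are distinct squarefree integers). Contradiction. Hence √2 ∉ Q(√273), so x^2 - 2 stays irreducible over Q(√273) and [Q(√273, √2) : Q(√273)] = 2. By the tower law, [Q(√273, √2) : Q] = 2 · 2 = 4.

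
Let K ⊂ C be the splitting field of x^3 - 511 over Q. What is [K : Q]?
[K : Q] = 6

The roots of x^3 - 511 are ∛511, ω∛511, ω^2∛511 where ω = e^(2πi/3) is a primitive cube root of unity, so K = Q(∛511, ω). Now [Q(∛511):Q] = 3 (since 511 is not a perfect cube, x^3 - 511 is irreducible) and [Q(ω):Q] = 2. Both 2 and 3 divide [K:Q], and [K:Q] ≤ 3·2 = 6, so [K:Q] = 6. (Equivalently: Q(∛511) ⊂ R but ω ∉ R, so [K : Q(∛511)] = 2.)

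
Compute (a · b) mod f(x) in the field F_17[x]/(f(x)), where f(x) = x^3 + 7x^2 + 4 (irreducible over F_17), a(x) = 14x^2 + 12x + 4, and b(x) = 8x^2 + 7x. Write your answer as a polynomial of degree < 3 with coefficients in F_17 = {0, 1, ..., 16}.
a · b ≡ 13x^2 + 5x + 14 (mod f(x))

Multiply in F_17[x]: a(x)·b(x) = (14x^2 + 12x + 4)·(8x^2 + 7x) = 10x^4 + 7x^3 + 14x^2 + 11x. This has degree ≥ 3, so divide by f(x) over F_17: 10x^4 + 7x^3 + 14x^2 + 11x = (10x + 5)·(x^3 + 7x^2 + 4) + (13x^2 + 5x + 14). Hence a·b ≡ 13x^2 + 5x + 14 (mod f). (F_17[x]/(f) is a field with 17^3 = 4913 elements since f is irreducible of degree 3.)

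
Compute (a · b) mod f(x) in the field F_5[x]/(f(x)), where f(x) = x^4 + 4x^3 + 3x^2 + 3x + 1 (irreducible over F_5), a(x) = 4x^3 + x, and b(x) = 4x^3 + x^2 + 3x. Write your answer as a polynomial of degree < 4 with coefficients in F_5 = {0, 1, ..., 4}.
a · b ≡ x^3 + 3x^2 + x + 2 (mod f(x))

Multiply in F_5[x]: a(x)·b(x) = (4x^3 + x)·(4x^3 + x^2 + 3x) = x^6 + 4x^5 + x^4 + x^3 + 3x^2. This has degree ≥ 4, so divide by f(x) over F_5: x^6 + 4x^5 + x^4 + x^3 + 3x^2 = (x^2 + 3)·(x^4 + 4x^3 + 3x^2 + 3x + 1) + (x^3 + 3x^2 + x + 2). Hence a·b ≡ x^3 + 3x^2 + x + 2 (mod f). (F_5[x]/(f) is a field with 5^4 = 625 elements since f is irreducible of degree 4.)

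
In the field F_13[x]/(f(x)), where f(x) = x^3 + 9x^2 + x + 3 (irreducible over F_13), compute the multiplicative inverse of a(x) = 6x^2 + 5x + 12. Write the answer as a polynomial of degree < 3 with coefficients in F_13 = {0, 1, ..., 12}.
a(x)^(-1) ≡ 3x^2 + 3x + 9 (mod f(x))

Since f is irreducible over F_13, F_13[x]/(f) is a field and a(x) ≠ 0 has an inverse. Apply the extended Euclidean algorithm to f(x) and a(x) in F_13[x]: f(x) = (11x + 1)·a(x) + (7x + 4);  a(x) = (12x + 5)·(7x + 4) + (5). The last nonzero remainder is the constant 5 = gcd(f, a) in F_13. Back-substituting through the division chain expresses 5 = s(x)·a(x) + t(x)·f(x) with s(x) ≡ 2x^2 + 2x + 6 (mod f), so (2x^2 + 2x + 6)·a(x) ≡ 5 (mod f). Multiplying by 5^(-1) ≡ 8 in F_13 gives a(x)^(-1) ≡ 8·(2x^2 + 2x + 6) ≡ 3x^2 + 3x + 9 (mod f). Check: (6x^2 + 5x + 12)·(3x^2 + 3x + 9) = 5x^4 + 7x^3 + x^2 + 3x + 4 ≡ 1 (mod x^3 + 9x^2 + x + 3).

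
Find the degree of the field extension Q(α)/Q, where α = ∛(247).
[Q(α):Q] = 3

The minimal polynomial of α is x^3 - 247, irreducible over Q since 247 is not a perfect cube (so x^3 - 247 has no rational root). Hence [Q(α):Q] = deg(m_α) = 3.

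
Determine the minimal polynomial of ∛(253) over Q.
m_α(x) = x^3 - 253

α satisfies α^3 = 253, so x^3 - 253 annihilates α. By the rational root test, a rational root p/q (in lowest terms) of x^3 - 253 would satisfy p^3 = 253 q^3, forcing q = 1 and p^3 = 253; but 253 is not a perfect cube, contradiction. A monic cubic over Q with no rational root is irreducible (any nontrivial factorization would include a linear factor). Hence x^3 - 253 is the minimal polynomial of α, and in particular [Q(α):Q] = 3.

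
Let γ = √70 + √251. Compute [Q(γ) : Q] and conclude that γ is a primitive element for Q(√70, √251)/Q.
[Q(γ) : Q] = 4 (equivalently, Q(γ) = Q(√70, √251))

Obviously Q(γ) ⊆ Q(√70, √251), and [Q(√70, √251):Q] = 4 (since 70, 251 are distinct squarefree integers > 1 with 17570 not a perfect square). To show equality we compute the minimal polynomial of γ. From γ = √70 + √251: γ^2 = 70 + 2√(17570) + 251 = 321 + 2√(17570), so γ^2 - 321 = 2√(17570); squaring, (γ^2 - 321)^2 = 4·17570, i.e. γ^4 - 642γ^2 + 103041 - 70280 = 0, i.e. γ^4 - 642γ^2 + 32761 = 0. So γ is a root of x^4 - 642x^2 + 32761. This polynomial is irreducible over Q: it has no rational root (each ±√70 ± √251 is irrational), and any factorization into two quadratics over Q would force √(17570) ∈ Q (pairing opposite roots) or √70, √251 ∈ Q (other pairings), all impossible. Hence [Q(γ):Q] = 4 = [Q(√70, √251):Q], so Q(γ) = Q(√70, √251).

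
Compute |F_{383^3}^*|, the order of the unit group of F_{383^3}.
|F_{383^3}^*| = 56181886

F_{383^3} has 383^3 = 56181887 elements; its multiplicative group consists of all nonzero elements, so |F_{383^3}^*| = 56181887 - 1 = 56181886. (It is cyclic since any finite subgroup of the multiplicative group of a field is cyclic.)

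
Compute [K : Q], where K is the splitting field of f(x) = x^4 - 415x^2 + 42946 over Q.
[K : Q] = 4

Solving the quadratic in x^2: x^2 = (415 ± √(415^2 - 4·42946))/2 = (415 ± √441)/2 = (415 ± 21)/2, giving x^2 = 218 or x^2 = 197. So f(x) = (x^2 - 218)(x^2 - 197) and the roots of f are ±√218, ±√197. Hence the splitting field is K = Q(√218, √197). Since 218 and 197 are distinct squarefree integers > 1, their product 42946 is not a perfect square, so √197 ∉ Q(√218). By the tower law [K:Q] = [Q(√218,√197):Q(√218)] · [Q(√218):Q] = 2 · 2 = 4.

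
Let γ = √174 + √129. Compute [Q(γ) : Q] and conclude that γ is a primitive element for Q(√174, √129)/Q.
[Q(γ) : Q] = 4 (equivalently, Q(γ) = Q(√174, √129))

Obviously Q(γ) ⊆ Q(√174, √129), and [Q(√174, √129):Q] = 4 (since 174, 129 are distinct squarefree integers > 1 with 22446 not a perfect square). To show equality we compute the minimal polynomial of γ. From γ = √174 + √129: γ^2 = 174 + 2√(22446) + 129 = 303 + 2√(22446), so γ^2 - 303 = 2√(22446); squaring, (γ^2 - 303)^2 = 4·22446, i.e. γ^4 - 606γ^2 + 91809 - 89784 = 0, i.e. γ^4 - 606γ^2 + 2025 = 0. So γ is a root of x^4 - 606x^2 + 2025. This polynomial is irreducible over Q: it has no rational root (each ±√174 ± √129 is irrational), and any factorization into two quadratics over Q would force √(22446) ∈ Q (pairing opposite roots) or √174, √129 ∈ Q (other pairings), all impossible. Hence [Q(γ):Q] = 4 = [Q(√174, √129):Q], so Q(γ) = Q(√174, √129).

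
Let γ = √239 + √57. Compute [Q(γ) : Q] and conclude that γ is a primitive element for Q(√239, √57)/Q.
[Q(γ) : Q] = 4 (equivalently, Q(γ) = Q(√239, √57))

Obviously Q(γ) ⊆ Q(√239, √57), and [Q(√239, √57):Q] = 4 (since 239, 57 are distinct squarefree integers > 1 with 13623 not a perfect square). To show equality we compute the minimal polynomial of γ. From γ = √239 + √57: γ^2 = 239 + 2√(13623) + 57 = 296 + 2√(13623), so γ^2 - 296 = 2√(13623); squaring, (γ^2 - 296)^2 = 4·13623, i.e. γ^4 - 592γ^2 + 87616 - 54492 = 0, i.e. γ^4 - 592γ^2 + 33124 = 0. So γ is a root of x^4 - 592x^2 + 33124. This polynomial is irreducible over Q: it has no rational root (each ±√239 ± √57 is irrational), and any factorization into two quadratics over Q would force √(13623) ∈ Q (pairing opposite roots) or √239, √57 ∈ Q (other pairings), all impossible. Hence [Q(γ):Q] = 4 = [Q(√239, √57):Q], so Q(γ) = Q(√239, √57).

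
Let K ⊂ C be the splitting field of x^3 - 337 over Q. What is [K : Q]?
[K : Q] = 6

The roots of x^3 - 337 are ∛337, ω∛337, ω^2∛337 where ω = e^(2πi/3) is a primitive cube root of unity, so K = Q(∛337, ω). Now [Q(∛337):Q] = 3 (since 337 is not a perfect cube, x^3 - 337 is irreducible) and [Q(ω):Q] = 2. Both 2 and 3 divide [K:Q], and [K:Q] ≤ 3·2 = 6, so [K:Q] = 6. (Equivalently: Q(∛337) ⊂ R but ω ∉ R, so [K : Q(∛337)] = 2.)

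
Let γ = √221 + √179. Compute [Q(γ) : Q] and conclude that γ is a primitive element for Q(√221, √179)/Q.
[Q(γ) : Q] = 4 (equivalently, Q(γ) = Q(√221, √179))

Obviously Q(γ) ⊆ Q(√221, √179), and [Q(√221, √179):Q] = 4 (since 221, 179 are distinct squarefree integers > 1 with 39559 not a perfect square). To show equality we compute the minimal polynomial of γ. From γ = √221 + √179: γ^2 = 221 + 2√(39559) + 179 = 400 + 2√(39559), so γ^2 - 400 = 2√(39559); squaring, (γ^2 - 400)^2 = 4·39559, i.e. γ^4 - 800γ^2 + 160000 - 158236 = 0, i.e. γ^4 - 800γ^2 + 1764 = 0. So γ is a root of x^4 - 800x^2 + 1764. This polynomial is irreducible over Q: it has no rational root (each ±√221 ± √179 is irrational), and any factorization into two quadratics over Q would force √(39559) ∈ Q (pairing opposite roots) or √221, √179 ∈ Q (other pairings), all impossible. Hence [Q(γ):Q] = 4 = [Q(√221, √179):Q], so Q(γ) = Q(√221, √179).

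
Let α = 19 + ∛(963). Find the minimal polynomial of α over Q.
m_α(x) = x^3 - 57x^2 + 1083x - 7822

Set β = α - 19 = ∛(963), so β^3 = 963. Then (α - 19)^3 - 963 = 0, i.e. α is a root of g(x) = (x - 19)^3 - 963 = x^3 - 57x^2 + 1083x - 7822. Since g(x) = h(x - 19) where h(x) = x^3 - 963, and h is irreducible over Q (because 963 is not a perfect cube, so h has no rational root, and a monic cubic with no rational root is irreducible), g is also irreducible (irreducibility is preserved under the substitution x → x - 19). Hence m_α(x) = x^3 - 57x^2 + 1083x - 7822.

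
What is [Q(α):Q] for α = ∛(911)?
[Q(α):Q] = 3

The minimal polynomial of α is x^3 - 911, irreducible over Q since 911 is not a perfect cube (so x^3 - 911 has no rational root). Hence [Q(α):Q] = deg(m_α) = 3.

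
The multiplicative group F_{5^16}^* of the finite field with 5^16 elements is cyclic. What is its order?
|F_{5^16}^*| = 152587890624

F_{5^16} has 5^16 = 152587890625 elements; its multiplicative group consists of all nonzero elements, so |F_{5^16}^*| = 152587890625 - 1 = 152587890624. (It is cyclic since any finite subgroup of the multiplicative group of a field is cyclic.)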